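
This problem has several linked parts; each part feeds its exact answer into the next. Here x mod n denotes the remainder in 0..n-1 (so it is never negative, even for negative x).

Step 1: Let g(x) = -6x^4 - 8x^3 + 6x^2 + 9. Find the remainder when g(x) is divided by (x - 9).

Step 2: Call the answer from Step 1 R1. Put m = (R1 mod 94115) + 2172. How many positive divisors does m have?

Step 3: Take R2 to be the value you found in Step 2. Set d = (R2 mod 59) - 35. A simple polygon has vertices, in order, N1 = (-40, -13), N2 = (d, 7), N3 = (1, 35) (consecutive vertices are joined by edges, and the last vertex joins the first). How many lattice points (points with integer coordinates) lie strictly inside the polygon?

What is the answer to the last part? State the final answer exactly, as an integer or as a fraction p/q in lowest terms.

476

Step 1: remainder = value at the root: -6*(9)^4 - 8*(9)^3 + 6*(9)^2 + 9 = (-39366) + (-5832) + (486) + (9) = -44703; answer -44703
Step 2: R1 = -44703; m = 51584; 51584 = 2^7 * 13 * 31; number of divisors = (7+1) * (1+1) * (1+1) = 32; answer 32
Step 3: R2 = 32; d = -3; cross terms: (-40*7 - -3*-13)=-319, (-3*35 - 1*7)=-112, (1*-13 - -40*35)=1387; twice the area = |956| = 956; area = 478; boundary points = 1 + 4 + 1 = 6; strictly interior points = area - boundary/2 + 1 = 476; answer 476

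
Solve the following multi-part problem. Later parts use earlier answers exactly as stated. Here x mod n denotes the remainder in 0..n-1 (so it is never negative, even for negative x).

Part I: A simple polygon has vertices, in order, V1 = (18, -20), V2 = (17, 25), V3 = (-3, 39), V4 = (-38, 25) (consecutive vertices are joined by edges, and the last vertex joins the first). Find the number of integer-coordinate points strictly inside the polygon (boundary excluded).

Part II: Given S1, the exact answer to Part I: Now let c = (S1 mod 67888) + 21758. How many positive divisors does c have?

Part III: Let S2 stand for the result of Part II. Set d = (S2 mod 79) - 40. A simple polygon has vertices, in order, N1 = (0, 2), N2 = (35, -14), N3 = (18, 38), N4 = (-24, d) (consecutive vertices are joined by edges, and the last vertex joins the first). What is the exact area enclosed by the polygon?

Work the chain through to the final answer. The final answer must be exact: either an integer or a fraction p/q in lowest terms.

Part I: cross terms: (18*25 - 17*-20)=790, (17*39 - -3*25)=738, (-3*25 - -38*39)=1407, (-38*-20 - 18*25)=310; twice the area = |3245| = 3245; area = 3245/2; boundary points = 1 + 2 + 7 + 1 = 11; strictly interior points = area - boundary/2 + 1 = 1618; answer 1618
Part II: S1 = 1618; c = 23376; 23376 = 2^4 * 3 * 487; number of divisors = (4+1) * (1+1) * (1+1) = 20; answer 20
Part III: S2 = 20; d = -20; cross terms: (0*-14 - 35*2)=-70, (35*38 - 18*-14)=1582, (18*-20 - -24*38)=552, (-24*2 - 0*-20)=-48; twice the area = |2016| = 2016; area = 1008; answer 1008

1008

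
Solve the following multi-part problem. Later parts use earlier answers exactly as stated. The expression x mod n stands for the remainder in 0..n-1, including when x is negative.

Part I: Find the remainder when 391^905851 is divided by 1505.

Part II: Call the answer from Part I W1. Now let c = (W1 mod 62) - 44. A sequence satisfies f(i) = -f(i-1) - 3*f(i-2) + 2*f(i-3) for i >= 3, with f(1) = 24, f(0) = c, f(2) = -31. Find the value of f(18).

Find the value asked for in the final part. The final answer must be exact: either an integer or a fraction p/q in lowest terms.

-1567501

Part I: squarings mod 1505: 391^1=391, 391^2=876, 391^4=1331, 391^8=176, 391^16=876, 391^32=1331, 391^64=176, 391^128=876, 391^256=1331, 391^512=176, 391^1024=876, 391^2048=1331, 391^4096=176, 391^8192=876, 391^16384=1331, 391^32768=176, 391^65536=876, 391^131072=1331, 391^262144=176, 391^524288=876; 391^905851 = 391^1 * 391^2 * 391^8 * 391^16 * 391^32 * 391^64 * 391^512 * 391^4096 * 391^16384 * 391^32768 * 391^65536 * 391^262144 * 391^524288 = 1091 (mod 1505); answer 1091
Part II: W1 = 1091; c = -7; f(3) = -1*(-31) - 3*(24) + 2*(-7) = -55; iterating: f(3)=-55, f(4)=196, f(5)=-93, f(6)=-605, f(7)=1276, f(8)=353, f(9)=-5391, f(10)=6884, f(11)=9995, f(12)=-41429, f(13)=25212, f(14)=119065, f(15)=-277559, f(16)=-29212, f(17)=1100019, f(18)=-1567501; answer -1567501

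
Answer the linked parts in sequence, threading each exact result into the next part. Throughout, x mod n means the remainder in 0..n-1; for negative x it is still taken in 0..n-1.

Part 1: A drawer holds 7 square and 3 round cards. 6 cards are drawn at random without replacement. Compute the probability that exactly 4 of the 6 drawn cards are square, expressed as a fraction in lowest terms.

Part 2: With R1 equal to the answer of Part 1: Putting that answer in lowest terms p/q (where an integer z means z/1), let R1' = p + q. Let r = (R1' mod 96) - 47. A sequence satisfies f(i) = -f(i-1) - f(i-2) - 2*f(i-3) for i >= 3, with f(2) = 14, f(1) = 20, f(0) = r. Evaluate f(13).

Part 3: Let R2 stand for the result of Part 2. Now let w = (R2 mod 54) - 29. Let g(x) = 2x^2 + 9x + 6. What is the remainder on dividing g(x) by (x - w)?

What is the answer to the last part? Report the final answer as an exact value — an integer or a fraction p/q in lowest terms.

737

Part 1: total draws C(10,6) = 210; favorable C(7,4)*C(3,2) = 105; P = 1/2; answer 1/2
Part 2: R1 = 1/2; threaded value p + q = 3; r = -44; f(3) = -1*(14) - 1*(20) - 2*(-44) = 54; iterating: f(3)=54, f(4)=-108, f(5)=26, f(6)=-26, f(7)=216, f(8)=-242, f(9)=78, f(10)=-268, f(11)=674, f(12)=-562, f(13)=424; answer 424
Part 3: R2 = 424; w = 17; remainder = value at the root: 2*(17)^2 + 9*(17)^1 + 6 = (578) + (153) + (6) = 737; answer 737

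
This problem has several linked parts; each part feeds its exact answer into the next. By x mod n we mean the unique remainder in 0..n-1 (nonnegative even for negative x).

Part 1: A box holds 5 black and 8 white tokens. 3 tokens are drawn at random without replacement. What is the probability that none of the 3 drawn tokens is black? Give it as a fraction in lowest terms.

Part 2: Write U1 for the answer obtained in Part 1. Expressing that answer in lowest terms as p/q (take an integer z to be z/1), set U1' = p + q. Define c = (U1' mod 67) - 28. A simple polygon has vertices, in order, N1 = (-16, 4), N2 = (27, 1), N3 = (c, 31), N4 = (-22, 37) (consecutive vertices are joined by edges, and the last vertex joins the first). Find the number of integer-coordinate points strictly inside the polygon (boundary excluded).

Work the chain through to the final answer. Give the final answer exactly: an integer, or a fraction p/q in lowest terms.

1107

Part 1: total draws C(13,3) = 286; favorable C(8,3) = 56; P = 28/143; answer 28/143
Part 2: U1 = 28/143; threaded value p + q = 171; c = 9; cross terms: (-16*1 - 27*4)=-124, (27*31 - 9*1)=828, (9*37 - -22*31)=1015, (-22*4 - -16*37)=504; twice the area = |2223| = 2223; area = 2223/2; boundary points = 1 + 6 + 1 + 3 = 11; strictly interior points = area - boundary/2 + 1 = 1107; answer 1107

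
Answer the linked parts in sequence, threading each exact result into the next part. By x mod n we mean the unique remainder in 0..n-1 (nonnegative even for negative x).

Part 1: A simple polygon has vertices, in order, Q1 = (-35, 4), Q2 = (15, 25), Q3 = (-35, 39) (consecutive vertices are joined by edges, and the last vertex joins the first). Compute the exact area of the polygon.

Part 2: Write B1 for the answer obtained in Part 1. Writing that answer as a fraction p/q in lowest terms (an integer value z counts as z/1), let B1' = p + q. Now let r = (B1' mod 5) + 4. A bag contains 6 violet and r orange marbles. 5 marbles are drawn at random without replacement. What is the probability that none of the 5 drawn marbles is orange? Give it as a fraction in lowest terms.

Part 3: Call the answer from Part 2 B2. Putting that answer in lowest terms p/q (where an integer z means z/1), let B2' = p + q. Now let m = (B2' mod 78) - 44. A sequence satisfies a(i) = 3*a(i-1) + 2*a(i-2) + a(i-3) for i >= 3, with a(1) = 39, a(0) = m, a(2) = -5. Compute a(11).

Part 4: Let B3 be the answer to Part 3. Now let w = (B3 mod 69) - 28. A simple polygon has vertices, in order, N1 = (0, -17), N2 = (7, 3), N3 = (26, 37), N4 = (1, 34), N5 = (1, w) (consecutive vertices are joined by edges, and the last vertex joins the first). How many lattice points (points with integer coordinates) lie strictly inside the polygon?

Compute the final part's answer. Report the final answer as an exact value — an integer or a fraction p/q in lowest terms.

539

Part 1: cross terms: (-35*25 - 15*4)=-935, (15*39 - -35*25)=1460, (-35*4 - -35*39)=1225; twice the area = |1750| = 1750; area = 875; answer 875
Part 2: B1 = 875; threaded value p + q = 876; r = 5; total draws C(11,5) = 462; favorable C(6,5) = 6; P = 1/77; answer 1/77
Part 3: B2 = 1/77; threaded value p + q = 78; m = -44; a(3) = 3*(-5) + 2*(39) + 1*(-44) = 19; iterating: a(3)=19, a(4)=86, a(5)=291, a(6)=1064, a(7)=3860, a(8)=13999, a(9)=50781, a(10)=184201, a(11)=668164; answer 668164
Part 4: B3 = 668164; w = 9; cross terms: (0*3 - 7*-17)=119, (7*37 - 26*3)=181, (26*34 - 1*37)=847, (1*9 - 1*34)=-25, (1*-17 - 0*9)=-17; twice the area = |1105| = 1105; area = 1105/2; boundary points = 1 + 1 + 1 + 25 + 1 = 29; strictly interior points = area - boundary/2 + 1 = 539; answer 539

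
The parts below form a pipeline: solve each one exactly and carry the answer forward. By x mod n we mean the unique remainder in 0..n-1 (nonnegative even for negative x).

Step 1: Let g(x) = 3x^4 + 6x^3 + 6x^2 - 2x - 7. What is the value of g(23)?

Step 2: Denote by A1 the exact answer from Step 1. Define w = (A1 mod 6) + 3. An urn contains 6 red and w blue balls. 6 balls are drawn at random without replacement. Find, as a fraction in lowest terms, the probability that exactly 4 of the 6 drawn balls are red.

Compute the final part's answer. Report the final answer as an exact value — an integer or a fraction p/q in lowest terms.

105/572

Step 1: 3*(23)^4 + 6*(23)^3 + 6*(23)^2 - 2*(23)^1 - 7 = (839523) + (73002) + (3174) + (-46) + (-7) = 915646; answer 915646
Step 2: A1 = 915646; w = 7; total draws C(13,6) = 1716; favorable C(6,4)*C(7,2) = 315; P = 105/572; answer 105/572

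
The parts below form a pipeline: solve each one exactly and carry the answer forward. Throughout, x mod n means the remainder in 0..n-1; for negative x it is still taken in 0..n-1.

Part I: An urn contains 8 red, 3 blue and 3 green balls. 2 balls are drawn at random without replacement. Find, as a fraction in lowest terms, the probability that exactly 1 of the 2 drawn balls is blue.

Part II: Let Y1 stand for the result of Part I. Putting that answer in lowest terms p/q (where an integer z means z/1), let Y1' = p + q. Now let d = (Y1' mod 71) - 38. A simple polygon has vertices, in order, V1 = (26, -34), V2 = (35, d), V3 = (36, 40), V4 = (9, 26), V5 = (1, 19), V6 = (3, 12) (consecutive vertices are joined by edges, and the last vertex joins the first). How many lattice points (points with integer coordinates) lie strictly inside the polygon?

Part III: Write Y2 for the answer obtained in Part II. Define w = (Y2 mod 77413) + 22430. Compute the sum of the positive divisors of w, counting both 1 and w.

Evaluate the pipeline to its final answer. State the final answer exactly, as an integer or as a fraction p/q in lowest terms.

44580

Part I: total draws C(14,2) = 91; favorable C(3,1)*C(11,1) = 33; P = 33/91; answer 33/91
Part II: Y1 = 33/91; threaded value p + q = 124; d = 15; cross terms: (26*15 - 35*-34)=1580, (35*40 - 36*15)=860, (36*26 - 9*40)=576, (9*19 - 1*26)=145, (1*12 - 3*19)=-45, (3*-34 - 26*12)=-414; twice the area = |2702| = 2702; area = 1351; boundary points = 1 + 1 + 1 + 1 + 1 + 23 = 28; strictly interior points = area - boundary/2 + 1 = 1338; answer 1338
Part III: Y2 = 1338; w = 23768; 23768 = 2^3 * 2971; sigma = (1 + 2 + 4 + 8) * (1 + 2971) = 15 * 2972 = 44580; answer 44580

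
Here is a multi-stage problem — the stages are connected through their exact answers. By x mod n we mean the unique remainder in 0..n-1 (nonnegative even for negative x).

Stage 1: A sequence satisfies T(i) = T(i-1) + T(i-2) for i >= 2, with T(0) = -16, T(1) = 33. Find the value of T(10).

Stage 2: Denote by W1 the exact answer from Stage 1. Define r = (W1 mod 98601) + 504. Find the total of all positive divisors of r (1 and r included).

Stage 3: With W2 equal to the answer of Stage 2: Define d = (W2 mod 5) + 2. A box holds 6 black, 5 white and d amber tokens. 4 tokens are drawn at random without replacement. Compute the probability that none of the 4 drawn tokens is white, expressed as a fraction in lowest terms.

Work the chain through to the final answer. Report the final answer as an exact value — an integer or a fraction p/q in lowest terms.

2/13

Stage 1: T(2) = 1*(33) + 1*(-16) = 17; iterating: T(2)=17, T(3)=50, T(4)=67, T(5)=117, T(6)=184, T(7)=301, T(8)=485, T(9)=786, T(10)=1271; answer 1271
Stage 2: W1 = 1271; r = 1775; 1775 = 5^2 * 71; sigma = (1 + 5 + 25) * (1 + 71) = 31 * 72 = 2232; answer 2232
Stage 3: W2 = 2232; d = 4; total draws C(15,4) = 1365; favorable C(10,4) = 210; P = 2/13; answer 2/13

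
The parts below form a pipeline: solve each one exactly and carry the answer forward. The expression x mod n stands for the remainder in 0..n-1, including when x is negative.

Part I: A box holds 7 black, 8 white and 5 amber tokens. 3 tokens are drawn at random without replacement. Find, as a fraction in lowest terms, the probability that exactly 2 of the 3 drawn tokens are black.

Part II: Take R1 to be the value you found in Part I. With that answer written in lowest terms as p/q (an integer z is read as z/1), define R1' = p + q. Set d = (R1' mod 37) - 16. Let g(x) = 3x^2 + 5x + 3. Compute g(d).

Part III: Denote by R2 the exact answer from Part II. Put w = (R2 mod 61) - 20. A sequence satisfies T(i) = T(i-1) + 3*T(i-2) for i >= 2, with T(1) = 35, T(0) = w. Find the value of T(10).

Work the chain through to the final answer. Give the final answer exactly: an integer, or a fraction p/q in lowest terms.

Part I: total draws C(20,3) = 1140; favorable C(7,2)*C(13,1) = 273; P = 91/380; answer 91/380
Part II: R1 = 91/380; threaded value p + q = 471; d = 11; 3*(11)^2 + 5*(11)^1 + 3 = (363) + (55) + (3) = 421; answer 421
Part III: R2 = 421; w = 35; T(2) = 1*(35) + 3*(35) = 140; iterating: T(2)=140, T(3)=245, T(4)=665, T(5)=1400, T(6)=3395, T(7)=7595, T(8)=17780, T(9)=40565, T(10)=93905; answer 93905

93905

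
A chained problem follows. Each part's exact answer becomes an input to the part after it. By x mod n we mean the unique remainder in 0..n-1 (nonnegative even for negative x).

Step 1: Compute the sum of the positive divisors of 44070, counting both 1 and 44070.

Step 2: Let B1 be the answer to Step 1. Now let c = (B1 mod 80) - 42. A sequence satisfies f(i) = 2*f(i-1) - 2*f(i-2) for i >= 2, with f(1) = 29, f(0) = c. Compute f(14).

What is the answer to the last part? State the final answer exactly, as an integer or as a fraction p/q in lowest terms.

Step 1: 44070 = 2 * 3 * 5 * 13 * 113; sigma = (1 + 2) * (1 + 3) * (1 + 5) * (1 + 13) * (1 + 113) = 3 * 4 * 6 * 14 * 114 = 114912; answer 114912
Step 2: B1 = 114912; c = -10; f(2) = 2*(29) - 2*(-10) = 78; iterating: f(2)=78, f(3)=98, f(4)=40, f(5)=-116, f(6)=-312, f(7)=-392, f(8)=-160, f(9)=464, f(10)=1248, f(11)=1568, f(12)=640, f(13)=-1856, f(14)=-4992; answer -4992

-4992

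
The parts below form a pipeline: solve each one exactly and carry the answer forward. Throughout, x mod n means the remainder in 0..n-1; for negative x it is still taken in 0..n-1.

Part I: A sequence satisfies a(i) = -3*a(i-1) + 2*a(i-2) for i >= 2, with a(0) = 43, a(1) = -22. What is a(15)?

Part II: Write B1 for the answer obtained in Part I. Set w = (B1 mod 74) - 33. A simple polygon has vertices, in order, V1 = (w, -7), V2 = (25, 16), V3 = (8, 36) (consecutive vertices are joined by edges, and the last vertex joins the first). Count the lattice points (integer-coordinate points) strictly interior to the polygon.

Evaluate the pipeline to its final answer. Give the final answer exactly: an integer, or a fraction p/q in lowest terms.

495

Part I: a(2) = -3*(-22) + 2*(43) = 152; iterating: a(2)=152, a(3)=-500, a(4)=1804, a(5)=-6412, a(6)=22844, a(7)=-81356, a(8)=289756, a(9)=-1031980, a(10)=3675452, a(11)=-13090316, a(12)=46621852, a(13)=-166046188, a(14)=591382268, a(15)=-2106239180; answer -2106239180
Part II: B1 = -2106239180; w = -5; cross terms: (-5*16 - 25*-7)=95, (25*36 - 8*16)=772, (8*-7 - -5*36)=124; twice the area = |991| = 991; area = 991/2; boundary points = 1 + 1 + 1 = 3; strictly interior points = area - boundary/2 + 1 = 495; answer 495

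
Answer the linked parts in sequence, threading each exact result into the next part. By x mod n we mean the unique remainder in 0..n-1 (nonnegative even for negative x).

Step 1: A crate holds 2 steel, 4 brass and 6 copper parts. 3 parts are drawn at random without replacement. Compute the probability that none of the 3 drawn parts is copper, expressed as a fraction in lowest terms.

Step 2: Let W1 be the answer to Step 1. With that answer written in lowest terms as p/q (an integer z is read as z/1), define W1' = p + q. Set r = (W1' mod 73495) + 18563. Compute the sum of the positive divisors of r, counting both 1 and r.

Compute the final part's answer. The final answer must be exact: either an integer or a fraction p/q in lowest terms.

Step 1: total draws C(12,3) = 220; favorable C(6,3) = 20; P = 1/11; answer 1/11
Step 2: W1 = 1/11; threaded value p + q = 12; r = 18575; 18575 = 5^2 * 743; sigma = (1 + 5 + 25) * (1 + 743) = 31 * 744 = 23064; answer 23064

23064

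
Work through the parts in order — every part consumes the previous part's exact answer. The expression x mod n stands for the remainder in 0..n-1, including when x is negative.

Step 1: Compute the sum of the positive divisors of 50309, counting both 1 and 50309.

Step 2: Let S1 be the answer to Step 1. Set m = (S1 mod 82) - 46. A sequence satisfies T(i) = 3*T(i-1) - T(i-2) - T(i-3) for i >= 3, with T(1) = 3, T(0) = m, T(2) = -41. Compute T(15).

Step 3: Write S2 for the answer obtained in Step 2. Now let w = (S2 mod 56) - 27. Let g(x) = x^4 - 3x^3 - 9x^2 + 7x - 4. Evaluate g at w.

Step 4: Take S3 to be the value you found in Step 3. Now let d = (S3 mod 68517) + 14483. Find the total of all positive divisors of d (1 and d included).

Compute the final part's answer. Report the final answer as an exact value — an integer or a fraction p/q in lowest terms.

Step 1: 50309 = 7 * 7187; sigma = (1 + 7) * (1 + 7187) = 8 * 7188 = 57504; answer 57504
Step 2: S1 = 57504; m = -24; T(3) = 3*(-41) - 1*(3) - 1*(-24) = -102; iterating: T(3)=-102, T(4)=-268, T(5)=-661, T(6)=-1613, T(7)=-3910, T(8)=-9456, T(9)=-22845, T(10)=-55169, T(11)=-133206, T(12)=-321604, T(13)=-776437, T(14)=-1874501, T(15)=-4525462; answer -4525462
Step 3: S2 = -4525462; w = -17; 1*(-17)^4 - 3*(-17)^3 - 9*(-17)^2 + 7*(-17)^1 - 4 = (83521) + (14739) + (-2601) + (-119) + (-4) = 95536; answer 95536
Step 4: S3 = 95536; d = 41502; 41502 = 2 * 3 * 6917; sigma = (1 + 2) * (1 + 3) * (1 + 6917) = 3 * 4 * 6918 = 83016; answer 83016

83016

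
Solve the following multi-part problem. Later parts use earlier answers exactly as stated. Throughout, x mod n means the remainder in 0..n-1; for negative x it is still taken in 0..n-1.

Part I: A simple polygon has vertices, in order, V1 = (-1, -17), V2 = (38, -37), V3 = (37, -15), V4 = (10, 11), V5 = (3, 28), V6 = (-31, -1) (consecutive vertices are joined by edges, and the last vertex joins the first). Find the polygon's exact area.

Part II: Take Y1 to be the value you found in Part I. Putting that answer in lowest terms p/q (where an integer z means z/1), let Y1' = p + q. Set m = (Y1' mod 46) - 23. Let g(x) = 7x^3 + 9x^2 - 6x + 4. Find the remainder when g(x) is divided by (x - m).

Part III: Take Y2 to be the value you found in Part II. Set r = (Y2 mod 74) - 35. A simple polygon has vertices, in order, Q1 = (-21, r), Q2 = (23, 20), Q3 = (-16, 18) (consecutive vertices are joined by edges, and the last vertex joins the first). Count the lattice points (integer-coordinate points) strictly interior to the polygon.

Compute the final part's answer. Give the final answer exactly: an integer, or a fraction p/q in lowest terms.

Part I: cross terms: (-1*-37 - 38*-17)=683, (38*-15 - 37*-37)=799, (37*11 - 10*-15)=557, (10*28 - 3*11)=247, (3*-1 - -31*28)=865, (-31*-17 - -1*-1)=526; twice the area = |3677| = 3677; area = 3677/2; answer 3677/2
Part II: Y1 = 3677/2; threaded value p + q = 3679; m = 22; remainder = value at the root: 7*(22)^3 + 9*(22)^2 - 6*(22)^1 + 4 = (74536) + (4356) + (-132) + (4) = 78764; answer 78764
Part III: Y2 = 78764; r = -7; cross terms: (-21*20 - 23*-7)=-259, (23*18 - -16*20)=734, (-16*-7 - -21*18)=490; twice the area = |965| = 965; area = 965/2; boundary points = 1 + 1 + 5 = 7; strictly interior points = area - boundary/2 + 1 = 480; answer 480

480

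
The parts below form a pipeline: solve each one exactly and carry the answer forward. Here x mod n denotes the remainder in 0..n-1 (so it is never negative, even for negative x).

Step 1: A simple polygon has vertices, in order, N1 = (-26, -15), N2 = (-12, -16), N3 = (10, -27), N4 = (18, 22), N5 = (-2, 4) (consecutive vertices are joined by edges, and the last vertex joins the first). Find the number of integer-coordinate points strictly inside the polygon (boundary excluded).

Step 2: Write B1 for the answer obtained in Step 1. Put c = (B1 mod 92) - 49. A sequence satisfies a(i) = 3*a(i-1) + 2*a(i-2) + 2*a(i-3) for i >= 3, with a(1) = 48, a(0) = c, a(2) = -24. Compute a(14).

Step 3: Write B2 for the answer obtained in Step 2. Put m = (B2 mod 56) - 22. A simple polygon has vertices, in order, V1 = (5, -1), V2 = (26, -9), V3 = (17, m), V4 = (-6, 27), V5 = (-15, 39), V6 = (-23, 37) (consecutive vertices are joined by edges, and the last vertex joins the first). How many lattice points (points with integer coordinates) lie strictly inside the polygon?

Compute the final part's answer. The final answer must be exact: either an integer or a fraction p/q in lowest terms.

Step 1: cross terms: (-26*-16 - -12*-15)=236, (-12*-27 - 10*-16)=484, (10*22 - 18*-27)=706, (18*4 - -2*22)=116, (-2*-15 - -26*4)=134; twice the area = |1676| = 1676; area = 838; boundary points = 1 + 11 + 1 + 2 + 1 = 16; strictly interior points = area - boundary/2 + 1 = 831; answer 831
Step 2: B1 = 831; c = -46; a(3) = 3*(-24) + 2*(48) + 2*(-46) = -68; iterating: a(3)=-68, a(4)=-156, a(5)=-652, a(6)=-2404, a(7)=-8828, a(8)=-32596, a(9)=-120252, a(10)=-443604, a(11)=-1636508, a(12)=-6037236, a(13)=-22271932, a(14)=-82163284; answer -82163284
Step 3: B2 = -82163284; m = 6; cross terms: (5*-9 - 26*-1)=-19, (26*6 - 17*-9)=309, (17*27 - -6*6)=495, (-6*39 - -15*27)=171, (-15*37 - -23*39)=342, (-23*-1 - 5*37)=-162; twice the area = |1136| = 1136; area = 568; boundary points = 1 + 3 + 1 + 3 + 2 + 2 = 12; strictly interior points = area - boundary/2 + 1 = 563; answer 563

563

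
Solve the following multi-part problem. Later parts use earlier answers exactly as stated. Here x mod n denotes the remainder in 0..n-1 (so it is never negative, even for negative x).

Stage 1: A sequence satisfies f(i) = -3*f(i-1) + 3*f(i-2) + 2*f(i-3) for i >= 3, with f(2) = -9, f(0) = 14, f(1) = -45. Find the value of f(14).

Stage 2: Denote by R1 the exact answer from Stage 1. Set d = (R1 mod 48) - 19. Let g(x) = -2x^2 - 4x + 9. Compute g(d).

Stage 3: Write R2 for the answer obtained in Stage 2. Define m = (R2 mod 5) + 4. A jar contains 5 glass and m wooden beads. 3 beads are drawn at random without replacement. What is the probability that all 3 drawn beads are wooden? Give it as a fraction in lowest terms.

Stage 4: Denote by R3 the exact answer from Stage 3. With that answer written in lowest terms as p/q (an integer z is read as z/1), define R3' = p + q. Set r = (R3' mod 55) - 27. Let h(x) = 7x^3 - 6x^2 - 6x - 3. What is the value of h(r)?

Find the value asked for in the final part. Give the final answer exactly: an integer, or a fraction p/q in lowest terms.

93165

Stage 1: f(3) = -3*(-9) + 3*(-45) + 2*(14) = -80; iterating: f(3)=-80, f(4)=123, f(5)=-627, f(6)=2090, f(7)=-7905, f(8)=28731, f(9)=-105728, f(10)=387567, f(11)=-1422423, f(12)=5218514, f(13)=-19147677, f(14)=70253727; answer 70253727
Stage 2: R1 = 70253727; d = -4; -2*(-4)^2 - 4*(-4)^1 + 9 = (-32) + (16) + (9) = -7; answer -7
Stage 3: R2 = -7; m = 7; total draws C(12,3) = 220; favorable C(7,3) = 35; P = 7/44; answer 7/44
Stage 4: R3 = 7/44; threaded value p + q = 51; r = 24; 7*(24)^3 - 6*(24)^2 - 6*(24)^1 - 3 = (96768) + (-3456) + (-144) + (-3) = 93165; answer 93165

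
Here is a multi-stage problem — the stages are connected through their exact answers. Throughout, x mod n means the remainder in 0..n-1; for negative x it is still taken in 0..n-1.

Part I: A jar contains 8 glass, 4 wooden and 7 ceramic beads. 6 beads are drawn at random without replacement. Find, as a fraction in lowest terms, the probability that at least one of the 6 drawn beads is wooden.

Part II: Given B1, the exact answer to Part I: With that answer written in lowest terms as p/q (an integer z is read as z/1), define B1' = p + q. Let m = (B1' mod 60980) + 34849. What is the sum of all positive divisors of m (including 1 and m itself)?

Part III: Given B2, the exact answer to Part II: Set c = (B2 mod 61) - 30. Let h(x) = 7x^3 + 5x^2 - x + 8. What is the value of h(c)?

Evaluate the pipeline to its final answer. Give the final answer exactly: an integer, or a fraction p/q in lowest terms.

-62593

Part I: total draws C(19,6) = 27132; complement C(15,6) = 5005; favorable 27132 - 5005 = 22127; P = 3161/3876; answer 3161/3876
Part II: B1 = 3161/3876; threaded value p + q = 7037; m = 41886; 41886 = 2 * 3^2 * 13 * 179; sigma = (1 + 2) * (1 + 3 + 9) * (1 + 13) * (1 + 179) = 3 * 13 * 14 * 180 = 98280; answer 98280
Part III: B2 = 98280; c = -21; 7*(-21)^3 + 5*(-21)^2 - 1*(-21)^1 + 8 = (-64827) + (2205) + (21) + (8) = -62593; answer -62593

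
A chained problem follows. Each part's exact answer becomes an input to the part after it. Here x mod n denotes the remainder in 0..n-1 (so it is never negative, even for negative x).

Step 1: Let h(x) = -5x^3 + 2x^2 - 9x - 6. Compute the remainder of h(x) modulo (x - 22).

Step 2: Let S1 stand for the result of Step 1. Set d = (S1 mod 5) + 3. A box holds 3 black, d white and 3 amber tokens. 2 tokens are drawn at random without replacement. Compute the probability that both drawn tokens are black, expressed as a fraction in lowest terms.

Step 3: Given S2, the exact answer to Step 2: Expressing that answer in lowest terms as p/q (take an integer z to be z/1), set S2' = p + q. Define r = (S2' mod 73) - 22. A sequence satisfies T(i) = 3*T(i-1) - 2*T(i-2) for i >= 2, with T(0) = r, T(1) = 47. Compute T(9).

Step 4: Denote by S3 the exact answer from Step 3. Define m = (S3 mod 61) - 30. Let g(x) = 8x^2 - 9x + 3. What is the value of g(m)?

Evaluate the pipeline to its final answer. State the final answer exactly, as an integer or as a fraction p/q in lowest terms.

5177

Step 1: remainder = value at the root: -5*(22)^3 + 2*(22)^2 - 9*(22)^1 - 6 = (-53240) + (968) + (-198) + (-6) = -52476; answer -52476
Step 2: S1 = -52476; d = 7; total draws C(13,2) = 78; favorable C(3,2) = 3; P = 1/26; answer 1/26
Step 3: S2 = 1/26; threaded value p + q = 27; r = 5; T(2) = 3*(47) - 2*(5) = 131; iterating: T(2)=131, T(3)=299, T(4)=635, T(5)=1307, T(6)=2651, T(7)=5339, T(8)=10715, T(9)=21467; answer 21467
Step 4: S3 = 21467; m = 26; 8*(26)^2 - 9*(26)^1 + 3 = (5408) + (-234) + (3) = 5177; answer 5177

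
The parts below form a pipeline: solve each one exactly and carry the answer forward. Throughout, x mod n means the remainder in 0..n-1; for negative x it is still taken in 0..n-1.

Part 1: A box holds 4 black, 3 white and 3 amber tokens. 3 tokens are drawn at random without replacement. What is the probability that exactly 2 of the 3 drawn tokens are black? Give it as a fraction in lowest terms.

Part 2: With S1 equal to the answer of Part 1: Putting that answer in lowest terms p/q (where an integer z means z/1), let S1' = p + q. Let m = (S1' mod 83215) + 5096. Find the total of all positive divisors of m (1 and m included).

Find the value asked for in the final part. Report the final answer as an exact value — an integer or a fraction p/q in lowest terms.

Part 1: total draws C(10,3) = 120; favorable C(4,2)*C(6,1) = 36; P = 3/10; answer 3/10
Part 2: S1 = 3/10; threaded value p + q = 13; m = 5109; 5109 = 3 * 13 * 131; sigma = (1 + 3) * (1 + 13) * (1 + 131) = 4 * 14 * 132 = 7392; answer 7392

7392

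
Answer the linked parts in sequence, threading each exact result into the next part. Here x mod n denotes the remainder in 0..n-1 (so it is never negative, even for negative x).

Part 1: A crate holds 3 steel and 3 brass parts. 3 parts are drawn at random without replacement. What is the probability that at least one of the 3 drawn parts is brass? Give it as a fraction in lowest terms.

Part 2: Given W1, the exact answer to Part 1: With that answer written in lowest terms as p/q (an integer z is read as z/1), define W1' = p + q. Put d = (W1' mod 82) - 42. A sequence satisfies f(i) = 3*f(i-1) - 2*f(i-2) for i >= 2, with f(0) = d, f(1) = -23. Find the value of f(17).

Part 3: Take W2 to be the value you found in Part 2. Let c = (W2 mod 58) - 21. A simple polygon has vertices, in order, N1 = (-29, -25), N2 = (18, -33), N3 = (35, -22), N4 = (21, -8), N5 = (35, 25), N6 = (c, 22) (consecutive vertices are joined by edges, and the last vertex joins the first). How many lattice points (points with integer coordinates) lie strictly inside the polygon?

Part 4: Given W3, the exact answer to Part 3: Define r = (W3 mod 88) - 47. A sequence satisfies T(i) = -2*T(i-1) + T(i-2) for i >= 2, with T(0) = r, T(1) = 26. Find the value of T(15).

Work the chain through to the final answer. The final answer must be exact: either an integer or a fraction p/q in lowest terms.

Part 1: total draws C(6,3) = 20; complement C(3,3) = 1; favorable 20 - 1 = 19; P = 19/20; answer 19/20
Part 2: W1 = 19/20; threaded value p + q = 39; d = -3; f(2) = 3*(-23) - 2*(-3) = -63; iterating: f(2)=-63, f(3)=-143, f(4)=-303, f(5)=-623, f(6)=-1263, f(7)=-2543, f(8)=-5103, f(9)=-10223, f(10)=-20463, f(11)=-40943, f(12)=-81903, f(13)=-163823, f(14)=-327663, f(15)=-655343, f(16)=-1310703, f(17)=-2621423; answer -2621423
Part 3: W2 = -2621423; c = -18; cross terms: (-29*-33 - 18*-25)=1407, (18*-22 - 35*-33)=759, (35*-8 - 21*-22)=182, (21*25 - 35*-8)=805, (35*22 - -18*25)=1220, (-18*-25 - -29*22)=1088; twice the area = |5461| = 5461; area = 5461/2; boundary points = 1 + 1 + 14 + 1 + 1 + 1 = 19; strictly interior points = area - boundary/2 + 1 = 2722; answer 2722
Part 4: W3 = 2722; r = 35; T(2) = -2*(26) + 1*(35) = -17; iterating: T(2)=-17, T(3)=60, T(4)=-137, T(5)=334, T(6)=-805, T(7)=1944, T(8)=-4693, T(9)=11330, T(10)=-27353, T(11)=66036, T(12)=-159425, T(13)=384886, T(14)=-929197, T(15)=2243280; answer 2243280

2243280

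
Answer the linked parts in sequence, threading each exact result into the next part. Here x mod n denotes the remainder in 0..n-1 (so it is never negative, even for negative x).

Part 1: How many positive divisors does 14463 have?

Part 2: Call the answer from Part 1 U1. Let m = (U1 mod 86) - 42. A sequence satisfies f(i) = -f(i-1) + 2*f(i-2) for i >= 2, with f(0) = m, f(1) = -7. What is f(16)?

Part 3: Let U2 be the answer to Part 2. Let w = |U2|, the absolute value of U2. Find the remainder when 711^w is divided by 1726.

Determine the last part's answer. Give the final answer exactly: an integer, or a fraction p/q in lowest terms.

Part 1: 14463 = 3^2 * 1607; number of divisors = (2+1) * (1+1) = 6; answer 6
Part 2: U1 = 6; m = -36; f(2) = -1*(-7) + 2*(-36) = -65; iterating: f(2)=-65, f(3)=51, f(4)=-181, f(5)=283, f(6)=-645, f(7)=1211, f(8)=-2501, f(9)=4923, f(10)=-9925, f(11)=19771, f(12)=-39621, f(13)=79163, f(14)=-158405, f(15)=316731, f(16)=-633541; answer -633541
Part 3: U2 = -633541; w = 633541; squarings mod 1726: 711^1=711, 711^2=1529, 711^4=837, 711^8=1539, 711^16=449, 711^32=1385, 711^64=639, 711^128=985, 711^256=213, 711^512=493, 711^1024=1409, 711^2048=381, 711^4096=177, 711^8192=261, 711^16384=807, 711^32768=547, 711^65536=611, 711^131072=505, 711^262144=1303, 711^524288=1151; 711^633541 = 711^1 * 711^4 * 711^64 * 711^128 * 711^512 * 711^2048 * 711^8192 * 711^32768 * 711^65536 * 711^524288 = 431 (mod 1726); answer 431

431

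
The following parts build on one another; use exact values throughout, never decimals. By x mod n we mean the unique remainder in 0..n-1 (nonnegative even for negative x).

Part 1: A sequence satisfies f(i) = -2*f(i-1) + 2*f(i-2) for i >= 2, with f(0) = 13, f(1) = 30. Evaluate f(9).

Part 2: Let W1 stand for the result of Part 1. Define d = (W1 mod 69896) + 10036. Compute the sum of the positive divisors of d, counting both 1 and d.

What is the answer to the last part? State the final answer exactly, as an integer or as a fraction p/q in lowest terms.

181440

Part 1: f(2) = -2*(30) + 2*(13) = -34; iterating: f(2)=-34, f(3)=128, f(4)=-324, f(5)=904, f(6)=-2456, f(7)=6720, f(8)=-18352, f(9)=50144; answer 50144
Part 2: W1 = 50144; d = 60180; 60180 = 2^2 * 3 * 5 * 17 * 59; sigma = (1 + 2 + 4) * (1 + 3) * (1 + 5) * (1 + 17) * (1 + 59) = 7 * 4 * 6 * 18 * 60 = 181440; answer 181440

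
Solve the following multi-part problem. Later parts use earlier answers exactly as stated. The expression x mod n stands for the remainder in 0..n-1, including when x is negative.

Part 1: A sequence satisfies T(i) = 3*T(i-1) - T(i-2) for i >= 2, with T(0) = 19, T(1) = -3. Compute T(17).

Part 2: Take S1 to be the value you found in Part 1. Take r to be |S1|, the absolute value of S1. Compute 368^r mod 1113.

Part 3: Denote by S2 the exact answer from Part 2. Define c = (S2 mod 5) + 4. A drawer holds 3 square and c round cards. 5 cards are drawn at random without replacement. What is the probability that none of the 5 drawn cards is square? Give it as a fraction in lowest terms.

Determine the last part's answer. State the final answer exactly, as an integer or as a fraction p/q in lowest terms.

1/21

Part 1: T(2) = 3*(-3) - 1*(19) = -28; iterating: T(2)=-28, T(3)=-81, T(4)=-215, T(5)=-564, T(6)=-1477, T(7)=-3867, T(8)=-10124, T(9)=-26505, T(10)=-69391, T(11)=-181668, T(12)=-475613, T(13)=-1245171, T(14)=-3259900, T(15)=-8534529, T(16)=-22343687, T(17)=-58496532; answer -58496532
Part 2: S1 = -58496532; r = 58496532; squarings mod 1113: 368^1=368, 368^2=751, 368^4=823, 368^8=625, 368^16=1075, 368^32=331, 368^64=487, 368^128=100, 368^256=1096, 368^512=289, 368^1024=46, 368^2048=1003, 368^4096=970, 368^8192=415, 368^16384=823, 368^32768=625, 368^65536=1075, 368^131072=331, 368^262144=487, 368^524288=100, 368^1048576=1096, 368^2097152=289, 368^4194304=46, 368^8388608=1003, 368^16777216=970, 368^33554432=415; 368^58496532 = 368^4 * 368^16 * 368^512 * 368^1024 * 368^4096 * 368^32768 * 368^262144 * 368^524288 * 368^1048576 * 368^2097152 * 368^4194304 * 368^16777216 * 368^33554432 = 757 (mod 1113); answer 757
Part 3: S2 = 757; c = 6; total draws C(9,5) = 126; favorable C(6,5) = 6; P = 1/21; answer 1/21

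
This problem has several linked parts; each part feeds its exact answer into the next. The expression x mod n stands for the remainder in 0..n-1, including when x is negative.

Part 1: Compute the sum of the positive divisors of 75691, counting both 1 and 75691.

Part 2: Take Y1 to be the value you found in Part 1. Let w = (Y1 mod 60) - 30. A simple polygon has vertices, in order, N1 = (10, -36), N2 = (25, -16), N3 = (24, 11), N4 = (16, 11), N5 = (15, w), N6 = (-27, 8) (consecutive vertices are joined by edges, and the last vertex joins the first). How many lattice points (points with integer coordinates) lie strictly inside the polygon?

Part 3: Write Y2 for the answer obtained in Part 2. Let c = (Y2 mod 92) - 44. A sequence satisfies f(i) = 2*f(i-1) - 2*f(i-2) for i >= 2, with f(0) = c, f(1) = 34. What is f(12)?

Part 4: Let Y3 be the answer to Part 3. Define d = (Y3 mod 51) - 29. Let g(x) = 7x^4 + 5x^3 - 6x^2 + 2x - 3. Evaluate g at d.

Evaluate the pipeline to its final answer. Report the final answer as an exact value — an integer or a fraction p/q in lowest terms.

Part 1: 75691 = 7 * 11 * 983; sigma = (1 + 7) * (1 + 11) * (1 + 983) = 8 * 12 * 984 = 94464; answer 94464
Part 2: Y1 = 94464; w = -6; cross terms: (10*-16 - 25*-36)=740, (25*11 - 24*-16)=659, (24*11 - 16*11)=88, (16*-6 - 15*11)=-261, (15*8 - -27*-6)=-42, (-27*-36 - 10*8)=892; twice the area = |2076| = 2076; area = 1038; boundary points = 5 + 1 + 8 + 1 + 14 + 1 = 30; strictly interior points = area - boundary/2 + 1 = 1024; answer 1024
Part 3: Y2 = 1024; c = -32; f(2) = 2*(34) - 2*(-32) = 132; iterating: f(2)=132, f(3)=196, f(4)=128, f(5)=-136, f(6)=-528, f(7)=-784, f(8)=-512, f(9)=544, f(10)=2112, f(11)=3136, f(12)=2048; answer 2048
Part 4: Y3 = 2048; d = -21; 7*(-21)^4 + 5*(-21)^3 - 6*(-21)^2 + 2*(-21)^1 - 3 = (1361367) + (-46305) + (-2646) + (-42) + (-3) = 1312371; answer 1312371

1312371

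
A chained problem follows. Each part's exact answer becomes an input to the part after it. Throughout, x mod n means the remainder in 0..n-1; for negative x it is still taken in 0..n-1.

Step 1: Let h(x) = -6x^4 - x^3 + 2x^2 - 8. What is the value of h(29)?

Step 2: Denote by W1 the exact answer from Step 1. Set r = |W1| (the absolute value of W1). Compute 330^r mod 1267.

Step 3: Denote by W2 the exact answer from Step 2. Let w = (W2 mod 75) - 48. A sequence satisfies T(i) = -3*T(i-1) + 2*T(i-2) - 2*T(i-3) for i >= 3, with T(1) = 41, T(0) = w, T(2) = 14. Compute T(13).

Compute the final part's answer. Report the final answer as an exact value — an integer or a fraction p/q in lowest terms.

Step 1: -6*(29)^4 - 1*(29)^3 + 2*(29)^2 - 8 = (-4243686) + (-24389) + (1682) + (-8) = -4266401; answer -4266401
Step 2: W1 = -4266401; r = 4266401; squarings mod 1267: 330^1=330, 330^2=1205, 330^4=43, 330^8=582, 330^16=435, 330^32=442, 330^64=246, 330^128=967, 330^256=43, 330^512=582, 330^1024=435, 330^2048=442, 330^4096=246, 330^8192=967, 330^16384=43, 330^32768=582, 330^65536=435, 330^131072=442, 330^262144=246, 330^524288=967, 330^1048576=43, 330^2097152=582, 330^4194304=435; 330^4266401 = 330^1 * 330^32 * 330^128 * 330^256 * 330^2048 * 330^4096 * 330^65536 * 330^4194304 = 253 (mod 1267); answer 253
Step 3: W2 = 253; w = -20; T(3) = -3*(14) + 2*(41) - 2*(-20) = 80; iterating: T(3)=80, T(4)=-294, T(5)=1014, T(6)=-3790, T(7)=13986, T(8)=-51566, T(9)=190250, T(10)=-701854, T(11)=2589194, T(12)=-9551790, T(13)=35237466; answer 35237466

35237466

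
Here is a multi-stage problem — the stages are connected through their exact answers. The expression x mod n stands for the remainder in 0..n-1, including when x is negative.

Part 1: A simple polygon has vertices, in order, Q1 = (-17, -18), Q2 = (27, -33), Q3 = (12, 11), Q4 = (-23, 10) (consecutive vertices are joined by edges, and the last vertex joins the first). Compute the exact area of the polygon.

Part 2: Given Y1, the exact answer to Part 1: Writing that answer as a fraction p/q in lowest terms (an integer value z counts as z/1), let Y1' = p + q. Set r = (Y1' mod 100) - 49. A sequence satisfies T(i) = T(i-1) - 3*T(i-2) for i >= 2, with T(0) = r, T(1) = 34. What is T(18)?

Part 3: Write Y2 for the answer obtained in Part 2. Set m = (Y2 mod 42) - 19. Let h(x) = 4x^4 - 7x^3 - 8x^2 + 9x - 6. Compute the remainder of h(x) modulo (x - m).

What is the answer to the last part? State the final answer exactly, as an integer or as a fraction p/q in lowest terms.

177204

Part 1: cross terms: (-17*-33 - 27*-18)=1047, (27*11 - 12*-33)=693, (12*10 - -23*11)=373, (-23*-18 - -17*10)=584; twice the area = |2697| = 2697; area = 2697/2; answer 2697/2
Part 2: Y1 = 2697/2; threaded value p + q = 2699; r = 50; T(2) = 1*(34) - 3*(50) = -116; iterating: T(2)=-116, T(3)=-218, T(4)=130, T(5)=784, T(6)=394, T(7)=-1958, T(8)=-3140, T(9)=2734, T(10)=12154, T(11)=3952, T(12)=-32510, T(13)=-44366, T(14)=53164, T(15)=186262, T(16)=26770, T(17)=-532016, T(18)=-612326; answer -612326
Part 3: Y2 = -612326; m = 15; remainder = value at the root: 4*(15)^4 - 7*(15)^3 - 8*(15)^2 + 9*(15)^1 - 6 = (202500) + (-23625) + (-1800) + (135) + (-6) = 177204; answer 177204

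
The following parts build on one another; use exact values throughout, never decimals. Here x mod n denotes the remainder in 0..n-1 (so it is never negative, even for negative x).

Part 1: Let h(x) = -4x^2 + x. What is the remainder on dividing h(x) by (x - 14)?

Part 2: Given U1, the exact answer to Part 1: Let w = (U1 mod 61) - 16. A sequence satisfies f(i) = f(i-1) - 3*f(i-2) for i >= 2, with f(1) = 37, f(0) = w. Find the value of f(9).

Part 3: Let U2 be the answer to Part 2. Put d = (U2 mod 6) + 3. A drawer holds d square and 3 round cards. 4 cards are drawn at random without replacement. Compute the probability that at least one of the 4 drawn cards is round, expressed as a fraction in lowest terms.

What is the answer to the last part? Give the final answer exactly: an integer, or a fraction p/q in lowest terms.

Part 1: remainder = value at the root: -4*(14)^2 + 1*(14)^1 = (-784) + (14) = -770; answer -770
Part 2: U1 = -770; w = 7; f(2) = 1*(37) - 3*(7) = 16; iterating: f(2)=16, f(3)=-95, f(4)=-143, f(5)=142, f(6)=571, f(7)=145, f(8)=-1568, f(9)=-2003; answer -2003
Part 3: U2 = -2003; d = 4; total draws C(7,4) = 35; complement C(4,4) = 1; favorable 35 - 1 = 34; P = 34/35; answer 34/35

34/35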